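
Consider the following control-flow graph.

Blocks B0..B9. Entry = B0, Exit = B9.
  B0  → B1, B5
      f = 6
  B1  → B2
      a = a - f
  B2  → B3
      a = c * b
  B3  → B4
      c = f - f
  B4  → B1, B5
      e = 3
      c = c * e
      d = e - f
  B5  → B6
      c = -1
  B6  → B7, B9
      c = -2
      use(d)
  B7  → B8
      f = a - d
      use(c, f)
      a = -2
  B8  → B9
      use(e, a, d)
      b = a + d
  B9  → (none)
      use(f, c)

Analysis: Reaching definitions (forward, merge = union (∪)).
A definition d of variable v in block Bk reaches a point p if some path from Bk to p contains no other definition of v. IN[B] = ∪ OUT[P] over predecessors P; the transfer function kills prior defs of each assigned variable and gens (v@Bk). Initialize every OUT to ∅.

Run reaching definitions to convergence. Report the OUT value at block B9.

Per-block solution:
  B0:   IN={}   OUT={f@B0}
  B1:   IN={a@B2, c@B4, d@B4, e@B4, f@B0}   OUT={a@B1, c@B4, d@B4, e@B4, f@B0}
  B2:   IN={a@B1, c@B4, d@B4, e@B4, f@B0}   OUT={a@B2, c@B4, d@B4, e@B4, f@B0}
  B3:   IN={a@B2, c@B4, d@B4, e@B4, f@B0}   OUT={a@B2, c@B3, d@B4, e@B4, f@B0}
  B4:   IN={a@B2, c@B3, d@B4, e@B4, f@B0}   OUT={a@B2, c@B4, d@B4, e@B4, f@B0}
  B5:   IN={a@B2, c@B4, d@B4, e@B4, f@B0}   OUT={a@B2, c@B5, d@B4, e@B4, f@B0}
  B6:   IN={a@B2, c@B5, d@B4, e@B4, f@B0}   OUT={a@B2, c@B6, d@B4, e@B4, f@B0}
  B7:   IN={a@B2, c@B6, d@B4, e@B4, f@B0}   OUT={a@B7, c@B6, d@B4, e@B4, f@B7}
  B8:   IN={a@B7, c@B6, d@B4, e@B4, f@B7}   OUT={a@B7, b@B8, c@B6, d@B4, e@B4, f@B7}
  B9:   IN={a@B2, a@B7, b@B8, c@B6, d@B4, e@B4, f@B0, f@B7}   OUT={a@B2, a@B7, b@B8, c@B6, d@B4, e@B4, f@B0, f@B7}

Merge at B9: IN[B9] = OUT[B6] ⊔ OUT[B8] = {a@B2, a@B7, b@B8, c@B6, d@B4, e@B4, f@B0, f@B7}
Applying B9's transfer function to that IN value gives OUT[B9] (row B9 above).

Answer: {a@B2, a@B7, b@B8, c@B6, d@B4, e@B4, f@B0, f@B7}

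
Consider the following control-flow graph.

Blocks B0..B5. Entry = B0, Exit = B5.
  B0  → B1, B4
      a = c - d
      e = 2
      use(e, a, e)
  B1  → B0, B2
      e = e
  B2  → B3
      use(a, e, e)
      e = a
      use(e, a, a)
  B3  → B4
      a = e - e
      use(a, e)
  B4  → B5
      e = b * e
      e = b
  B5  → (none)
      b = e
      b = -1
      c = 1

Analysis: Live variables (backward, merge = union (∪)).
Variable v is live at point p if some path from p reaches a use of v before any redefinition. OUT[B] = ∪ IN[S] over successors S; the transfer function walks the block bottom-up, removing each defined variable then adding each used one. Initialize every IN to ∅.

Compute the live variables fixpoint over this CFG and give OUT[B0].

Answer: {a, b, c, d, e}

Derivation:
Converged values:
  B0: | IN={b, c, d} | OUT={a, b, c, d, e}
  B1: | IN={a, b, c, d, e} | OUT={a, b, c, d, e}
  B2: | IN={a, b, e} | OUT={b, e}
  B3: | IN={b, e} | OUT={b, e}
  B4: | IN={b, e} | OUT={e}
  B5: | IN={e} | OUT={}

Merge at B0: OUT[B0] = IN[B1] ⊔ IN[B4] = {a, b, c, d, e}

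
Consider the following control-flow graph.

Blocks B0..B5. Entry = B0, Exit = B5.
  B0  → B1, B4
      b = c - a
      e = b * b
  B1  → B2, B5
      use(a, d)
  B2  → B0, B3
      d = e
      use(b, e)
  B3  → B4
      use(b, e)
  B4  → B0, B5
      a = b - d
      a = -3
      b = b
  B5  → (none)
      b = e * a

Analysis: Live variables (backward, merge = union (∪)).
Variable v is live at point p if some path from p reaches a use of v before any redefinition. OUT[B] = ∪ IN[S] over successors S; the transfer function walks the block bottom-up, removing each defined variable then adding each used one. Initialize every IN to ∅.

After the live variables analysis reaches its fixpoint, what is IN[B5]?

Answer: {a, e}

Trace:
Converged values:
  B0:  IN={a, c, d}  OUT={a, b, c, d, e}
  B1:  IN={a, b, c, d, e}  OUT={a, b, c, e}
  B2:  IN={a, b, c, e}  OUT={a, b, c, d, e}
  B3:  IN={b, c, d, e}  OUT={b, c, d, e}
  B4:  IN={b, c, d, e}  OUT={a, c, d, e}
  B5:  IN={a, e}  OUT={}

B5 is the boundary node: OUT[B5] = {}
Applying B5's transfer function to that OUT value gives IN[B5] (row B5 above).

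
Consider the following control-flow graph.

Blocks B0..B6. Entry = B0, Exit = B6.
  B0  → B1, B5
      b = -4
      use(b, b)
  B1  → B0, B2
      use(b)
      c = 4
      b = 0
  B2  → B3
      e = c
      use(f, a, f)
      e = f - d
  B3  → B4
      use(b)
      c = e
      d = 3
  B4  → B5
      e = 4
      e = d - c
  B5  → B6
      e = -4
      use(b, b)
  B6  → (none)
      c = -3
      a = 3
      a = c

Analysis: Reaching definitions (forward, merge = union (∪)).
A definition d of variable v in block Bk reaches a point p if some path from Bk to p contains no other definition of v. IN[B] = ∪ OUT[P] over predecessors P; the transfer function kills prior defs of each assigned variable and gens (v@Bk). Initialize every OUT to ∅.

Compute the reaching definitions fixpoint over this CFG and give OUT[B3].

Answer: {b@B1, c@B3, d@B3, e@B2}

Working:
Per-block solution:
  B0:  IN={b@B1, c@B1}  OUT={b@B0, c@B1}
  B1:  IN={b@B0, c@B1}  OUT={b@B1, c@B1}
  B2:  IN={b@B1, c@B1}  OUT={b@B1, c@B1, e@B2}
  B3:  IN={b@B1, c@B1, e@B2}  OUT={b@B1, c@B3, d@B3, e@B2}
  B4:  IN={b@B1, c@B3, d@B3, e@B2}  OUT={b@B1, c@B3, d@B3, e@B4}
  B5:  IN={b@B0, b@B1, c@B1, c@B3, d@B3, e@B4}  OUT={b@B0, b@B1, c@B1, c@B3, d@B3, e@B5}
  B6:  IN={b@B0, b@B1, c@B1, c@B3, d@B3, e@B5}  OUT={a@B6, b@B0, b@B1, c@B6, d@B3, e@B5}

Merge at B3: IN[B3] = OUT[B2] = {b@B1, c@B1, e@B2}
Applying B3's transfer function to that IN value gives OUT[B3] (row B3 above).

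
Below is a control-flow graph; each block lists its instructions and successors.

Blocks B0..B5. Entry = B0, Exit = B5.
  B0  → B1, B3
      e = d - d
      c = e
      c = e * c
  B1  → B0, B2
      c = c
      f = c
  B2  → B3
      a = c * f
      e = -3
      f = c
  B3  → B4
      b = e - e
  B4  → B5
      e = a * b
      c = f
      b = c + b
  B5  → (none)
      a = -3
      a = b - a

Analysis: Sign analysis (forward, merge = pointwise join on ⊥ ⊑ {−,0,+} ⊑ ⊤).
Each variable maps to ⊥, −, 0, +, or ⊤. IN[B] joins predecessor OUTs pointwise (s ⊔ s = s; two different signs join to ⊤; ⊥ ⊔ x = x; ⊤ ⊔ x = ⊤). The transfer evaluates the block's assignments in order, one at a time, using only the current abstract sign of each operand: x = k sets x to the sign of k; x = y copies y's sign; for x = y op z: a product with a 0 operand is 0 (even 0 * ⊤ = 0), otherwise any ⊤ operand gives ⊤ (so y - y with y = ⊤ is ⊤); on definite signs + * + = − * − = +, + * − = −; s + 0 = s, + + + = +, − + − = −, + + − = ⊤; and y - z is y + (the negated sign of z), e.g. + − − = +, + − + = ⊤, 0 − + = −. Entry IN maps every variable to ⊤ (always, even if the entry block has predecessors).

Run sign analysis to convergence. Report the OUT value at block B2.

Per-block solution:
  B0: | IN=(all ⊤) | OUT=(all ⊤)
  B1: | IN=(all ⊤) | OUT=(all ⊤)
  B2: | IN=(all ⊤) | OUT={e:-; rest ⊤}
  B3: | IN=(all ⊤) | OUT=(all ⊤)
  B4: | IN=(all ⊤) | OUT=(all ⊤)
  B5: | IN=(all ⊤) | OUT=(all ⊤)

Merge at B2: IN[B2] = OUT[B1] = {a: ⊤, b: ⊤, c: ⊤, d: ⊤, e: ⊤, f: ⊤}
Applying B2's transfer function to that IN value gives OUT[B2] (row B2 above).

Answer: {a: ⊤, b: ⊤, c: ⊤, d: ⊤, e: -, f: ⊤}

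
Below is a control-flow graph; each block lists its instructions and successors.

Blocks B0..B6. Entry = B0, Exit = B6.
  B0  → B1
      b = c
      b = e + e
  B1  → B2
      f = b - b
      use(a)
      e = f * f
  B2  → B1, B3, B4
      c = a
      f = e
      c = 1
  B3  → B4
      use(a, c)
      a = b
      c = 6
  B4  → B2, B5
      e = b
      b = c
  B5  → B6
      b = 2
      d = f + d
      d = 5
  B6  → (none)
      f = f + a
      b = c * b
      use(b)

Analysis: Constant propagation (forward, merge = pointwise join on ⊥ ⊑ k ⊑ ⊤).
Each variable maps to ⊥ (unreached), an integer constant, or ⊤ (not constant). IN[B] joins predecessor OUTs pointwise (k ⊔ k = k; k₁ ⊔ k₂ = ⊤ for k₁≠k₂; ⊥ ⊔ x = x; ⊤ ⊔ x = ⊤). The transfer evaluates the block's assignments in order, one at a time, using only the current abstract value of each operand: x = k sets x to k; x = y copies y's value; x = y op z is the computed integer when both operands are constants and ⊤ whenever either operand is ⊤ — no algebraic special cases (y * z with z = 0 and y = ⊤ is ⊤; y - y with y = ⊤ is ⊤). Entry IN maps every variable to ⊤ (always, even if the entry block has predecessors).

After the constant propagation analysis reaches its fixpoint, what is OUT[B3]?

Answer: {a: ⊤, b: ⊤, c: 6, d: ⊤, e: ⊤, f: ⊤}

Derivation:
Converged values:
  B0: | IN=(all ⊤) | OUT=(all ⊤)
  B1: | IN=(all ⊤) | OUT=(all ⊤)
  B2: | IN=(all ⊤) | OUT={c:1; rest ⊤}
  B3: | IN={c:1; rest ⊤} | OUT={c:6; rest ⊤}
  B4: | IN=(all ⊤) | OUT=(all ⊤)
  B5: | IN=(all ⊤) | OUT={b:2, d:5; rest ⊤}
  B6: | IN={b:2, d:5; rest ⊤} | OUT={d:5; rest ⊤}

Merge at B3: IN[B3] = OUT[B2] = {a: ⊤, b: ⊤, c: 1, d: ⊤, e: ⊤, f: ⊤}
Applying B3's transfer function to that IN value gives OUT[B3] (row B3 above).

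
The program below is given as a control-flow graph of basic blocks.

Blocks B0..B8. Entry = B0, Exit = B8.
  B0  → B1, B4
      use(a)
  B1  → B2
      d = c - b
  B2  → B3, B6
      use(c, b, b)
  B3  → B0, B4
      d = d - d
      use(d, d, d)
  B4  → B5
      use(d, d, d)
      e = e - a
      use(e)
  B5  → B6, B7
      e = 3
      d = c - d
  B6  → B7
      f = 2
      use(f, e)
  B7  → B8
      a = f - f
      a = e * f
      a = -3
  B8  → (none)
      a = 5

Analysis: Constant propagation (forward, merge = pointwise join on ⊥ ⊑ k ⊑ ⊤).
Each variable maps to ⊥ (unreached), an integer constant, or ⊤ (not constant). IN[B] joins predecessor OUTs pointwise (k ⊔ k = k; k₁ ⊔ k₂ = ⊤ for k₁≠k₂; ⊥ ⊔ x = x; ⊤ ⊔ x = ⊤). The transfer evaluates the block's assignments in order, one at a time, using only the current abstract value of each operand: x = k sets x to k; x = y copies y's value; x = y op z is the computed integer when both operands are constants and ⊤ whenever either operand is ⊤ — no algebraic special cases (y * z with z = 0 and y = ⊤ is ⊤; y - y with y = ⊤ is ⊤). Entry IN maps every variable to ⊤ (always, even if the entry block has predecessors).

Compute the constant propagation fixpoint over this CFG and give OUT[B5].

Answer: {a: ⊤, b: ⊤, c: ⊤, d: ⊤, e: 3, f: ⊤}

Trace:
Per-block solution:
  B0:   IN=(all ⊤)   OUT=(all ⊤)
  B1:   IN=(all ⊤)   OUT=(all ⊤)
  B2:   IN=(all ⊤)   OUT=(all ⊤)
  B3:   IN=(all ⊤)   OUT=(all ⊤)
  B4:   IN=(all ⊤)   OUT=(all ⊤)
  B5:   IN=(all ⊤)   OUT={e:3; rest ⊤}
  B6:   IN=(all ⊤)   OUT={f:2; rest ⊤}
  B7:   IN=(all ⊤)   OUT={a:-3; rest ⊤}
  B8:   IN={a:-3; rest ⊤}   OUT={a:5; rest ⊤}

Merge at B5: IN[B5] = OUT[B4] = {a: ⊤, b: ⊤, c: ⊤, d: ⊤, e: ⊤, f: ⊤}
Applying B5's transfer function to that IN value gives OUT[B5] (row B5 above).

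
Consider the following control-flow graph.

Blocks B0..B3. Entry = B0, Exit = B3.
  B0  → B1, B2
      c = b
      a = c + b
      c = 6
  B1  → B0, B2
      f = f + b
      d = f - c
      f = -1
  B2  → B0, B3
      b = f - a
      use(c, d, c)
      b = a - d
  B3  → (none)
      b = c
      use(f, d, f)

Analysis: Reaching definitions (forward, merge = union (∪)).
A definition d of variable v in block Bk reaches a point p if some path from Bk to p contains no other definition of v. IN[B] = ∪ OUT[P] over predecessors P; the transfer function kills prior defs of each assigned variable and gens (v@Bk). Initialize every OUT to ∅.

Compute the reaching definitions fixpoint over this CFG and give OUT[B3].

Fixpoint table:
  B0:   IN={a@B0, b@B2, c@B0, d@B1, f@B1}   OUT={a@B0, b@B2, c@B0, d@B1, f@B1}
  B1:   IN={a@B0, b@B2, c@B0, d@B1, f@B1}   OUT={a@B0, b@B2, c@B0, d@B1, f@B1}
  B2:   IN={a@B0, b@B2, c@B0, d@B1, f@B1}   OUT={a@B0, b@B2, c@B0, d@B1, f@B1}
  B3:   IN={a@B0, b@B2, c@B0, d@B1, f@B1}   OUT={a@B0, b@B3, c@B0, d@B1, f@B1}

Merge at B3: IN[B3] = OUT[B2] = {a@B0, b@B2, c@B0, d@B1, f@B1}
Applying B3's transfer function to that IN value gives OUT[B3] (row B3 above).

Answer: {a@B0, b@B3, c@B0, d@B1, f@B1}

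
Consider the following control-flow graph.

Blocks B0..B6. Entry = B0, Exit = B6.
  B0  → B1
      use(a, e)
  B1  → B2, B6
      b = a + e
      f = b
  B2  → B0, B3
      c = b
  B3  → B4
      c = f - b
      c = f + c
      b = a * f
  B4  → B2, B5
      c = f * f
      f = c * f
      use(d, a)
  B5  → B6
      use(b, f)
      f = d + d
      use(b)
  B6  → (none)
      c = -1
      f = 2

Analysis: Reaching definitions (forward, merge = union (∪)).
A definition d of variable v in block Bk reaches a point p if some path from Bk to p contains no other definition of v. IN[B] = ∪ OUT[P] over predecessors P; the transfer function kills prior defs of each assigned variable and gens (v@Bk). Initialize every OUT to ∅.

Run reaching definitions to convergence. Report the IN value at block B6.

Answer: {b@B1, b@B3, c@B2, c@B4, f@B1, f@B5}

Working:
Fixpoint table:
  B0: | IN={b@B1, b@B3, c@B2, f@B1, f@B4} | OUT={b@B1, b@B3, c@B2, f@B1, f@B4}
  B1: | IN={b@B1, b@B3, c@B2, f@B1, f@B4} | OUT={b@B1, c@B2, f@B1}
  B2: | IN={b@B1, b@B3, c@B2, c@B4, f@B1, f@B4} | OUT={b@B1, b@B3, c@B2, f@B1, f@B4}
  B3: | IN={b@B1, b@B3, c@B2, f@B1, f@B4} | OUT={b@B3, c@B3, f@B1, f@B4}
  B4: | IN={b@B3, c@B3, f@B1, f@B4} | OUT={b@B3, c@B4, f@B4}
  B5: | IN={b@B3, c@B4, f@B4} | OUT={b@B3, c@B4, f@B5}
  B6: | IN={b@B1, b@B3, c@B2, c@B4, f@B1, f@B5} | OUT={b@B1, b@B3, c@B6, f@B6}

Merge at B6: IN[B6] = OUT[B1] ⊔ OUT[B5] = {b@B1, b@B3, c@B2, c@B4, f@B1, f@B5}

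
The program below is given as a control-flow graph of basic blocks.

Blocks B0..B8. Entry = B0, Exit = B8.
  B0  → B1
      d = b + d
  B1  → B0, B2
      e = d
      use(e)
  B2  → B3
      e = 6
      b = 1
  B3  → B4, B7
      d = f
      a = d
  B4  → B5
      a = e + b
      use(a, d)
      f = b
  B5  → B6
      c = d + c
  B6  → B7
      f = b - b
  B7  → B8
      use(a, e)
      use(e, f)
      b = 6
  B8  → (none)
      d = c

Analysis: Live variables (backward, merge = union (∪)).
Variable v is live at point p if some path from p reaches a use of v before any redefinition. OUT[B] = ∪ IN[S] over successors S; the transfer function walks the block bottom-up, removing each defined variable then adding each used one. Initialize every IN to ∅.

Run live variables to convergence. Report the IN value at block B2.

Answer: {c, f}

Trace:
Per-block solution:
  B0:   IN={b, c, d, f}   OUT={b, c, d, f}
  B1:   IN={b, c, d, f}   OUT={b, c, d, f}
  B2:   IN={c, f}   OUT={b, c, e, f}
  B3:   IN={b, c, e, f}   OUT={a, b, c, d, e, f}
  B4:   IN={b, c, d, e}   OUT={a, b, c, d, e}
  B5:   IN={a, b, c, d, e}   OUT={a, b, c, e}
  B6:   IN={a, b, c, e}   OUT={a, c, e, f}
  B7:   IN={a, c, e, f}   OUT={c}
  B8:   IN={c}   OUT={}

Merge at B2: OUT[B2] = IN[B3] = {b, c, e, f}
Applying B2's transfer function to that OUT value gives IN[B2] (row B2 above).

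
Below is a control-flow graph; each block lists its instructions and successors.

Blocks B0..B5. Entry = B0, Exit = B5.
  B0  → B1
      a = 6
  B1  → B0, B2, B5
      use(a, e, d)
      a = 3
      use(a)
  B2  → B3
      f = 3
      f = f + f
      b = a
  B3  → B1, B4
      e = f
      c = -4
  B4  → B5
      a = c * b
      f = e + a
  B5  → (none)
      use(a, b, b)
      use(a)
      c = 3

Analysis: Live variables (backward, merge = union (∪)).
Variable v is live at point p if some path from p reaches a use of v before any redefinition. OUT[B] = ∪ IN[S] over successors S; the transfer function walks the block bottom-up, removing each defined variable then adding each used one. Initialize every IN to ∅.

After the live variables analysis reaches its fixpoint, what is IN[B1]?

Converged values:
  B0:  IN={b, d, e}  OUT={a, b, d, e}
  B1:  IN={a, b, d, e}  OUT={a, b, d, e}
  B2:  IN={a, d}  OUT={a, b, d, f}
  B3:  IN={a, b, d, f}  OUT={a, b, c, d, e}
  B4:  IN={b, c, e}  OUT={a, b}
  B5:  IN={a, b}  OUT={}

Merge at B1: OUT[B1] = IN[B0] ⊔ IN[B2] ⊔ IN[B5] = {a, b, d, e}
Applying B1's transfer function to that OUT value gives IN[B1] (row B1 above).

Answer: {a, b, d, e}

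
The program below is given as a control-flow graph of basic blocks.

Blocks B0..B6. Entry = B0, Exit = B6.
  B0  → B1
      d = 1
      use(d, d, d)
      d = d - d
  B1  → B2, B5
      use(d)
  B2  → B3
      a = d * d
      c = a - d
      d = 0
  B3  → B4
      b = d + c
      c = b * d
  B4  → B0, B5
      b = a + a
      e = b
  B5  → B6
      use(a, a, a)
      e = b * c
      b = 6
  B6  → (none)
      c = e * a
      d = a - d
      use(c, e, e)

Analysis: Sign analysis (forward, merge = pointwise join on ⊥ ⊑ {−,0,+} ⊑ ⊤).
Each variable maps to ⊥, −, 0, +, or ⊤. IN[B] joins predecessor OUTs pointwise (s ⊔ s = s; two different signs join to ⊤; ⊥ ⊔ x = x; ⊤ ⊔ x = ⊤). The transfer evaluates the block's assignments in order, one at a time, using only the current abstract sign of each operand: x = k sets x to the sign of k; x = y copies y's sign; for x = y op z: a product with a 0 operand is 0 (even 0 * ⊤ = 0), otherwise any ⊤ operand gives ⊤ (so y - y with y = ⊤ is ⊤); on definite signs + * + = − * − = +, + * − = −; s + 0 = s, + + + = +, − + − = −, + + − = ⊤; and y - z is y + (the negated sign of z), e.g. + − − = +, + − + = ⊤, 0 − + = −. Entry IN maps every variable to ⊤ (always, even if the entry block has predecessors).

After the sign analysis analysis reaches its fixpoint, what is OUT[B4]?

Answer: {a: ⊤, b: ⊤, c: 0, d: 0, e: ⊤, f: ⊤}

Derivation:
Per-block solution:
  B0: | IN=(all ⊤) | OUT=(all ⊤)
  B1: | IN=(all ⊤) | OUT=(all ⊤)
  B2: | IN=(all ⊤) | OUT={d:0; rest ⊤}
  B3: | IN={d:0; rest ⊤} | OUT={c:0, d:0; rest ⊤}
  B4: | IN={c:0, d:0; rest ⊤} | OUT={c:0, d:0; rest ⊤}
  B5: | IN=(all ⊤) | OUT={b:+; rest ⊤}
  B6: | IN={b:+; rest ⊤} | OUT={b:+; rest ⊤}

Merge at B4: IN[B4] = OUT[B3] = {a: ⊤, b: ⊤, c: 0, d: 0, e: ⊤, f: ⊤}
Applying B4's transfer function to that IN value gives OUT[B4] (row B4 above).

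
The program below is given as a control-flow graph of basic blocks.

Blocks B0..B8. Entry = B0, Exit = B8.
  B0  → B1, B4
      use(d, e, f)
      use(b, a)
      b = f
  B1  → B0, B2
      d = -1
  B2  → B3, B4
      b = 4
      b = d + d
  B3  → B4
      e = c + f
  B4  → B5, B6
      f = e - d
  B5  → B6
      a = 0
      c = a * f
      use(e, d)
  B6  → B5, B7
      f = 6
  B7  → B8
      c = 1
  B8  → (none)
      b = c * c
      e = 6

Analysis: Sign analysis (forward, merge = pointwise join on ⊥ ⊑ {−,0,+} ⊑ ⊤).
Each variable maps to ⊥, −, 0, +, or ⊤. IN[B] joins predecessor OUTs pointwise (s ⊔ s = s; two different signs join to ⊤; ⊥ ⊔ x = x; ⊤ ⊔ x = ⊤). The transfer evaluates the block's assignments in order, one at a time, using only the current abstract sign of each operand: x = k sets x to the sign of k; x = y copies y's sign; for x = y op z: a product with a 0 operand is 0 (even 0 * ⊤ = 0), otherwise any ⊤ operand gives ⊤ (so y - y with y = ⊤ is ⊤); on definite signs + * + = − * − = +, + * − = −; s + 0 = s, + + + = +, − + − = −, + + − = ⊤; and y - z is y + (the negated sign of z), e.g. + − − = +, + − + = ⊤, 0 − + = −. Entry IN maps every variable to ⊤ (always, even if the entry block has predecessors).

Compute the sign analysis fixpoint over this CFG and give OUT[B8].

Answer: {a: ⊤, b: +, c: +, d: ⊤, e: +, f: +}

Trace:
Converged values:
  B0:   IN=(all ⊤)   OUT=(all ⊤)
  B1:   IN=(all ⊤)   OUT={d:-; rest ⊤}
  B2:   IN={d:-; rest ⊤}   OUT={b:-, d:-; rest ⊤}
  B3:   IN={b:-, d:-; rest ⊤}   OUT={b:-, d:-; rest ⊤}
  B4:   IN=(all ⊤)   OUT=(all ⊤)
  B5:   IN=(all ⊤)   OUT={a:0, c:0; rest ⊤}
  B6:   IN=(all ⊤)   OUT={f:+; rest ⊤}
  B7:   IN={f:+; rest ⊤}   OUT={c:+, f:+; rest ⊤}
  B8:   IN={c:+, f:+; rest ⊤}   OUT={b:+, c:+, e:+, f:+; rest ⊤}

Merge at B8: IN[B8] = OUT[B7] = {a: ⊤, b: ⊤, c: +, d: ⊤, e: ⊤, f: +}
Applying B8's transfer function to that IN value gives OUT[B8] (row B8 above).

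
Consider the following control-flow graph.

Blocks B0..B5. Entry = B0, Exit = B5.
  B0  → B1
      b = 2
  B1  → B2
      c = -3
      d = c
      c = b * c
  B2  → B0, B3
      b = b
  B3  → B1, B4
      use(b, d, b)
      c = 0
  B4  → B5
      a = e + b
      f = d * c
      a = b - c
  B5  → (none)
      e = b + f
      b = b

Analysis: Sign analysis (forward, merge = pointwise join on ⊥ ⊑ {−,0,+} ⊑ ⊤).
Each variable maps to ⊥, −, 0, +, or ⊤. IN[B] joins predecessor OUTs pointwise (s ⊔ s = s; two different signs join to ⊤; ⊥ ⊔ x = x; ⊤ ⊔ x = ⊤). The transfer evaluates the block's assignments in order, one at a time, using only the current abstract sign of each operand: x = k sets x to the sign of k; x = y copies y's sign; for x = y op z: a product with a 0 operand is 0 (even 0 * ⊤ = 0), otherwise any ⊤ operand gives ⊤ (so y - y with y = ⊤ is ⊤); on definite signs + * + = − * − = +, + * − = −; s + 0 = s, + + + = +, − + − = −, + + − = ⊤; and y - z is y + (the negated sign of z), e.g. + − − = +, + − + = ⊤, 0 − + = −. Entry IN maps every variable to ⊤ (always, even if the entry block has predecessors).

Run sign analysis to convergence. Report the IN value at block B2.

Fixpoint table:
  B0:   IN=(all ⊤)   OUT={b:+; rest ⊤}
  B1:   IN={b:+; rest ⊤}   OUT={b:+, c:-, d:-; rest ⊤}
  B2:   IN={b:+, c:-, d:-; rest ⊤}   OUT={b:+, c:-, d:-; rest ⊤}
  B3:   IN={b:+, c:-, d:-; rest ⊤}   OUT={b:+, c:0, d:-; rest ⊤}
  B4:   IN={b:+, c:0, d:-; rest ⊤}   OUT={a:+, b:+, c:0, d:-, f:0; rest ⊤}
  B5:   IN={a:+, b:+, c:0, d:-, f:0; rest ⊤}   OUT={a:+, b:+, c:0, d:-, e:+, f:0; rest ⊤}

Merge at B2: IN[B2] = OUT[B1] = {a: ⊤, b: +, c: -, d: -, e: ⊤, f: ⊤}

Answer: {a: ⊤, b: +, c: -, d: -, e: ⊤, f: ⊤}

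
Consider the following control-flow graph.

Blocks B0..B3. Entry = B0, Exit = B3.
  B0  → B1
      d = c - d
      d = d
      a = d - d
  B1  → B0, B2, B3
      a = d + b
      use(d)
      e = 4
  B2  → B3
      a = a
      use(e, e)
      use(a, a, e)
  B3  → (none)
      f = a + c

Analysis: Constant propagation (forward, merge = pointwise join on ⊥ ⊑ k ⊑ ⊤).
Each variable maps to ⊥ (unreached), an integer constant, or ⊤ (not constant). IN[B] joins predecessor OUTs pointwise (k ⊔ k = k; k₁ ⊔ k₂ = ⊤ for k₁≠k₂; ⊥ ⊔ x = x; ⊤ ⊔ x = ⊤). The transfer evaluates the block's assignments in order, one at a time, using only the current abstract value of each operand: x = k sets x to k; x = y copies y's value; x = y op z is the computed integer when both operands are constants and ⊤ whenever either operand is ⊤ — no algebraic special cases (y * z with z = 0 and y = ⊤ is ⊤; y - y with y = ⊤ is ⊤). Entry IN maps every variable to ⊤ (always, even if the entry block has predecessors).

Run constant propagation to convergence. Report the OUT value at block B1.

Answer: {a: ⊤, b: ⊤, c: ⊤, d: ⊤, e: 4, f: ⊤}

Trace:
Converged values:
  B0: | IN=(all ⊤) | OUT=(all ⊤)
  B1: | IN=(all ⊤) | OUT={e:4; rest ⊤}
  B2: | IN={e:4; rest ⊤} | OUT={e:4; rest ⊤}
  B3: | IN={e:4; rest ⊤} | OUT={e:4; rest ⊤}

Merge at B1: IN[B1] = OUT[B0] = {a: ⊤, b: ⊤, c: ⊤, d: ⊤, e: ⊤, f: ⊤}
Applying B1's transfer function to that IN value gives OUT[B1] (row B1 above).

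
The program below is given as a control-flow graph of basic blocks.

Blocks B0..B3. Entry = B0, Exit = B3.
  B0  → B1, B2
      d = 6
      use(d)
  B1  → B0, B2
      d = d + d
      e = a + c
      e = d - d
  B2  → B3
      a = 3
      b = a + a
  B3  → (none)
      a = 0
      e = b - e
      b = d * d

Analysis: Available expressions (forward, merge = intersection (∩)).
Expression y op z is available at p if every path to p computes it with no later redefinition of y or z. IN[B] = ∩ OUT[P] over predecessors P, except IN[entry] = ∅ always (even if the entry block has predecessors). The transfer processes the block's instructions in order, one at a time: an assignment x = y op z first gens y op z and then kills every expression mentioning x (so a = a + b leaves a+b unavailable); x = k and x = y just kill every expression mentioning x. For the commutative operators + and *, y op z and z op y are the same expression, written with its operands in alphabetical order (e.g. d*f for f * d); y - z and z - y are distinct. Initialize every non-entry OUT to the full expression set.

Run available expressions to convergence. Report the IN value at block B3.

Converged values:
  B0:  IN={}  OUT={}
  B1:  IN={}  OUT={a+c, d-d}
  B2:  IN={}  OUT={a+a}
  B3:  IN={a+a}  OUT={d*d}

Merge at B3: IN[B3] = OUT[B2] = {a+a}

Answer: {a+a}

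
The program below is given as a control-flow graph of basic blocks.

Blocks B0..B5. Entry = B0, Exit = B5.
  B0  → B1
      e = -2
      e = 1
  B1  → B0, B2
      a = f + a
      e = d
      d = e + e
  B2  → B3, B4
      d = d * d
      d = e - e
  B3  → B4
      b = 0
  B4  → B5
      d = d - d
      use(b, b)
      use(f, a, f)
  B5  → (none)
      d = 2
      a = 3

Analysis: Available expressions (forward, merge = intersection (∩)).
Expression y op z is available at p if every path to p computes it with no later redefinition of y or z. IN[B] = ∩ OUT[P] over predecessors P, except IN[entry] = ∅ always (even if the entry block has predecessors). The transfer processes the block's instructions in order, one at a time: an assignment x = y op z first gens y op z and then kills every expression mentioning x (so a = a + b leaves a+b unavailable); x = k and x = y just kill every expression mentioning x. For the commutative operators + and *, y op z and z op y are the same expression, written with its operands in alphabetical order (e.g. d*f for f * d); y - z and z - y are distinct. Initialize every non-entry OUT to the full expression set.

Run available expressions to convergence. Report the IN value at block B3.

Answer: {e+e, e-e}

Derivation:
Per-block solution:
  B0:   IN={}   OUT={}
  B1:   IN={}   OUT={e+e}
  B2:   IN={e+e}   OUT={e+e, e-e}
  B3:   IN={e+e, e-e}   OUT={e+e, e-e}
  B4:   IN={e+e, e-e}   OUT={e+e, e-e}
  B5:   IN={e+e, e-e}   OUT={e+e, e-e}

Merge at B3: IN[B3] = OUT[B2] = {e+e, e-e}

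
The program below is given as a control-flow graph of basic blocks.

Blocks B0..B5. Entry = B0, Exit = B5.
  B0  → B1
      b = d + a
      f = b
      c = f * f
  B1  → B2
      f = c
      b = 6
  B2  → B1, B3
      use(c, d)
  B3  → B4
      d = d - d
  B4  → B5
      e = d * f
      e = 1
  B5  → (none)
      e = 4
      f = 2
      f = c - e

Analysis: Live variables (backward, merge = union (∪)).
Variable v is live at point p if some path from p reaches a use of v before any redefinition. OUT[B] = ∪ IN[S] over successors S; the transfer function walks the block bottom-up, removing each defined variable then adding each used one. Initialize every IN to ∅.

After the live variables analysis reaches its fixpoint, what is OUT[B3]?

Converged values:
  B0:  IN={a, d}  OUT={c, d}
  B1:  IN={c, d}  OUT={c, d, f}
  B2:  IN={c, d, f}  OUT={c, d, f}
  B3:  IN={c, d, f}  OUT={c, d, f}
  B4:  IN={c, d, f}  OUT={c}
  B5:  IN={c}  OUT={}

Merge at B3: OUT[B3] = IN[B4] = {c, d, f}

Answer: {c, d, f}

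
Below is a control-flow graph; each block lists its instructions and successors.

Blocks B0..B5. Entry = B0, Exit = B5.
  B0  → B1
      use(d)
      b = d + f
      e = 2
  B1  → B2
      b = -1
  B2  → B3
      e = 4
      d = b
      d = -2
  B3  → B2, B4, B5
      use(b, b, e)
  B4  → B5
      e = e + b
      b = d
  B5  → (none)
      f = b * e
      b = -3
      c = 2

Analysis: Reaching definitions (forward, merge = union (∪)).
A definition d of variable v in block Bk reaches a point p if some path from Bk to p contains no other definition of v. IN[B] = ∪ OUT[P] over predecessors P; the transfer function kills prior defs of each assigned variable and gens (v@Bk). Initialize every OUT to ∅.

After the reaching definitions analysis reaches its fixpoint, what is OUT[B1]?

Per-block solution:
  B0:  IN={}  OUT={b@B0, e@B0}
  B1:  IN={b@B0, e@B0}  OUT={b@B1, e@B0}
  B2:  IN={b@B1, d@B2, e@B0, e@B2}  OUT={b@B1, d@B2, e@B2}
  B3:  IN={b@B1, d@B2, e@B2}  OUT={b@B1, d@B2, e@B2}
  B4:  IN={b@B1, d@B2, e@B2}  OUT={b@B4, d@B2, e@B4}
  B5:  IN={b@B1, b@B4, d@B2, e@B2, e@B4}  OUT={b@B5, c@B5, d@B2, e@B2, e@B4, f@B5}

Merge at B1: IN[B1] = OUT[B0] = {b@B0, e@B0}
Applying B1's transfer function to that IN value gives OUT[B1] (row B1 above).

Answer: {b@B1, e@B0}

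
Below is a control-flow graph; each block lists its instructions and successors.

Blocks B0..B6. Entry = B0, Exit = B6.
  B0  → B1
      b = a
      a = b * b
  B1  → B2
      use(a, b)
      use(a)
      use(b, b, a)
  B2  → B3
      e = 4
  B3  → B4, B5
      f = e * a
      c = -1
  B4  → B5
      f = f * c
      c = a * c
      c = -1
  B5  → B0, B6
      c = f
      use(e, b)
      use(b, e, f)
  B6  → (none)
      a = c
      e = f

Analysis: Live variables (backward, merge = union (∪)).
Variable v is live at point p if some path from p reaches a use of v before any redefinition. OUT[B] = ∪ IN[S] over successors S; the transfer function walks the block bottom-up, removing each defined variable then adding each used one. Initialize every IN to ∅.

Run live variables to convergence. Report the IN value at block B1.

Fixpoint table:
  B0:  IN={a}  OUT={a, b}
  B1:  IN={a, b}  OUT={a, b}
  B2:  IN={a, b}  OUT={a, b, e}
  B3:  IN={a, b, e}  OUT={a, b, c, e, f}
  B4:  IN={a, b, c, e, f}  OUT={a, b, e, f}
  B5:  IN={a, b, e, f}  OUT={a, c, f}
  B6:  IN={c, f}  OUT={}

Merge at B1: OUT[B1] = IN[B2] = {a, b}
Applying B1's transfer function to that OUT value gives IN[B1] (row B1 above).

Answer: {a, b}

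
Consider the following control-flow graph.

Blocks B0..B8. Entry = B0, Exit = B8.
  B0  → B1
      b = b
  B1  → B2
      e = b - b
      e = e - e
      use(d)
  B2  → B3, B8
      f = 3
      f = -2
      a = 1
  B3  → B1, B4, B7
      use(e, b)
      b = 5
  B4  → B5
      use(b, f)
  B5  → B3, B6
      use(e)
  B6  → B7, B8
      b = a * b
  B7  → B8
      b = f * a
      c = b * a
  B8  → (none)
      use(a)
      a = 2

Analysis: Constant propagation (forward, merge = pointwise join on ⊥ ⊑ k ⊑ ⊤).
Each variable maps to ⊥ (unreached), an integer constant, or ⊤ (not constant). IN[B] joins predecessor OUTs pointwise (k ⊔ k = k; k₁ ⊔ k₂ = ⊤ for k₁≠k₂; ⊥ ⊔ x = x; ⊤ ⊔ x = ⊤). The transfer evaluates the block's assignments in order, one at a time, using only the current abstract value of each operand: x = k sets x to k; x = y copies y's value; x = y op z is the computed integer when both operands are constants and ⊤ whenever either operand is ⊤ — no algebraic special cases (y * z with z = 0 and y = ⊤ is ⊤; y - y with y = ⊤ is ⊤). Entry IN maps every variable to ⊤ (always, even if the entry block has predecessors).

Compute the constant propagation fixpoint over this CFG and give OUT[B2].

Per-block solution:
  B0:  IN=(all ⊤)  OUT=(all ⊤)
  B1:  IN=(all ⊤)  OUT=(all ⊤)
  B2:  IN=(all ⊤)  OUT={a:1, f:-2; rest ⊤}
  B3:  IN={a:1, f:-2; rest ⊤}  OUT={a:1, b:5, f:-2; rest ⊤}
  B4:  IN={a:1, b:5, f:-2; rest ⊤}  OUT={a:1, b:5, f:-2; rest ⊤}
  B5:  IN={a:1, b:5, f:-2; rest ⊤}  OUT={a:1, b:5, f:-2; rest ⊤}
  B6:  IN={a:1, b:5, f:-2; rest ⊤}  OUT={a:1, b:5, f:-2; rest ⊤}
  B7:  IN={a:1, b:5, f:-2; rest ⊤}  OUT={a:1, b:-2, c:-2, f:-2; rest ⊤}
  B8:  IN={a:1, f:-2; rest ⊤}  OUT={a:2, f:-2; rest ⊤}

Merge at B2: IN[B2] = OUT[B1] = {a: ⊤, b: ⊤, c: ⊤, d: ⊤, e: ⊤, f: ⊤}
Applying B2's transfer function to that IN value gives OUT[B2] (row B2 above).

Answer: {a: 1, b: ⊤, c: ⊤, d: ⊤, e: ⊤, f: -2}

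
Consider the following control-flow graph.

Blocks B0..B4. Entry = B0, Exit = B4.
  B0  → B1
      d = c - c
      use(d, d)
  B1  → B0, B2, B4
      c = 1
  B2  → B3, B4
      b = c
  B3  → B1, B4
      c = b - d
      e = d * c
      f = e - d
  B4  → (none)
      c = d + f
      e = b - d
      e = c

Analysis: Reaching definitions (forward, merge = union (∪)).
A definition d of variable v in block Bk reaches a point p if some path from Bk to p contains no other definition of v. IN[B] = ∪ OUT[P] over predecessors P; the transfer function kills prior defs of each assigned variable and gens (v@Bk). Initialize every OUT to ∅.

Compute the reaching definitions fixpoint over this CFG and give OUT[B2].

Fixpoint table:
  B0:  IN={b@B2, c@B1, d@B0, e@B3, f@B3}  OUT={b@B2, c@B1, d@B0, e@B3, f@B3}
  B1:  IN={b@B2, c@B1, c@B3, d@B0, e@B3, f@B3}  OUT={b@B2, c@B1, d@B0, e@B3, f@B3}
  B2:  IN={b@B2, c@B1, d@B0, e@B3, f@B3}  OUT={b@B2, c@B1, d@B0, e@B3, f@B3}
  B3:  IN={b@B2, c@B1, d@B0, e@B3, f@B3}  OUT={b@B2, c@B3, d@B0, e@B3, f@B3}
  B4:  IN={b@B2, c@B1, c@B3, d@B0, e@B3, f@B3}  OUT={b@B2, c@B4, d@B0, e@B4, f@B3}

Merge at B2: IN[B2] = OUT[B1] = {b@B2, c@B1, d@B0, e@B3, f@B3}
Applying B2's transfer function to that IN value gives OUT[B2] (row B2 above).

Answer: {b@B2, c@B1, d@B0, e@B3, f@B3}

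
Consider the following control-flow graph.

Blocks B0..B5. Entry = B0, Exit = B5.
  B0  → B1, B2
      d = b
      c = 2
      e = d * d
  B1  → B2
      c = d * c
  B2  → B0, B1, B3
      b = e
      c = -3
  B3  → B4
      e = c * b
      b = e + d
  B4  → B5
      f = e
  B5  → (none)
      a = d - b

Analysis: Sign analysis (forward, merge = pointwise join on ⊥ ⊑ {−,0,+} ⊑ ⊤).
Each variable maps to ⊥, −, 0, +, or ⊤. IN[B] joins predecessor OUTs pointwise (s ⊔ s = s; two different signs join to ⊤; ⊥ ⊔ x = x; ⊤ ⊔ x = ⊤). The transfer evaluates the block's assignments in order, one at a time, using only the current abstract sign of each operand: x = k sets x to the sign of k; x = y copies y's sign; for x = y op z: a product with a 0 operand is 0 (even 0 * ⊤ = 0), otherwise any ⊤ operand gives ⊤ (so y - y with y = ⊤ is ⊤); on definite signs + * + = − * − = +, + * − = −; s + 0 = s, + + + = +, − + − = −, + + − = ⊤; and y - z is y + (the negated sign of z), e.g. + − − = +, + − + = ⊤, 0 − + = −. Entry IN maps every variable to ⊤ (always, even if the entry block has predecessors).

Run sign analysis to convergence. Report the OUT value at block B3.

Answer: {a: ⊤, b: ⊤, c: -, d: ⊤, e: ⊤, f: ⊤}

Derivation:
Per-block solution:
  B0: | IN=(all ⊤) | OUT={c:+; rest ⊤}
  B1: | IN=(all ⊤) | OUT=(all ⊤)
  B2: | IN=(all ⊤) | OUT={c:-; rest ⊤}
  B3: | IN={c:-; rest ⊤} | OUT={c:-; rest ⊤}
  B4: | IN={c:-; rest ⊤} | OUT={c:-; rest ⊤}
  B5: | IN={c:-; rest ⊤} | OUT={c:-; rest ⊤}

Merge at B3: IN[B3] = OUT[B2] = {a: ⊤, b: ⊤, c: -, d: ⊤, e: ⊤, f: ⊤}
Applying B3's transfer function to that IN value gives OUT[B3] (row B3 above).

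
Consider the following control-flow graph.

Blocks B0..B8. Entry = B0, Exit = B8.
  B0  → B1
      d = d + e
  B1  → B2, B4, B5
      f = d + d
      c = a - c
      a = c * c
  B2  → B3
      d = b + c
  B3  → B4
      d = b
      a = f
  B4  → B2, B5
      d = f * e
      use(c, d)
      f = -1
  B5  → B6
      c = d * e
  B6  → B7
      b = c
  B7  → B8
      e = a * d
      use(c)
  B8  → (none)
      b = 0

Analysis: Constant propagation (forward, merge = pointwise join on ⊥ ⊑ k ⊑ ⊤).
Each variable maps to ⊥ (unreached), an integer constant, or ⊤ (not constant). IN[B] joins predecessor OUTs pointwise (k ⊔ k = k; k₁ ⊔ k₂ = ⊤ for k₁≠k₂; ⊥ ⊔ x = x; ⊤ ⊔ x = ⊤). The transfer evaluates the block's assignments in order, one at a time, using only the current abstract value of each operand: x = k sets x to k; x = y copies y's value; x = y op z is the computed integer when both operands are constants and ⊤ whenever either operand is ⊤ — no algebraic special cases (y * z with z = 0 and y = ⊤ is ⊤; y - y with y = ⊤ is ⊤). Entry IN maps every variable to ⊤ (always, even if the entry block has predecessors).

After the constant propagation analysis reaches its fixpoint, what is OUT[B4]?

Fixpoint table:
  B0: | IN=(all ⊤) | OUT=(all ⊤)
  B1: | IN=(all ⊤) | OUT=(all ⊤)
  B2: | IN=(all ⊤) | OUT=(all ⊤)
  B3: | IN=(all ⊤) | OUT=(all ⊤)
  B4: | IN=(all ⊤) | OUT={f:-1; rest ⊤}
  B5: | IN=(all ⊤) | OUT=(all ⊤)
  B6: | IN=(all ⊤) | OUT=(all ⊤)
  B7: | IN=(all ⊤) | OUT=(all ⊤)
  B8: | IN=(all ⊤) | OUT={b:0; rest ⊤}

Merge at B4: IN[B4] = OUT[B1] ⊔ OUT[B3] = {a: ⊤, b: ⊤, c: ⊤, d: ⊤, e: ⊤, f: ⊤}
Applying B4's transfer function to that IN value gives OUT[B4] (row B4 above).

Answer: {a: ⊤, b: ⊤, c: ⊤, d: ⊤, e: ⊤, f: -1}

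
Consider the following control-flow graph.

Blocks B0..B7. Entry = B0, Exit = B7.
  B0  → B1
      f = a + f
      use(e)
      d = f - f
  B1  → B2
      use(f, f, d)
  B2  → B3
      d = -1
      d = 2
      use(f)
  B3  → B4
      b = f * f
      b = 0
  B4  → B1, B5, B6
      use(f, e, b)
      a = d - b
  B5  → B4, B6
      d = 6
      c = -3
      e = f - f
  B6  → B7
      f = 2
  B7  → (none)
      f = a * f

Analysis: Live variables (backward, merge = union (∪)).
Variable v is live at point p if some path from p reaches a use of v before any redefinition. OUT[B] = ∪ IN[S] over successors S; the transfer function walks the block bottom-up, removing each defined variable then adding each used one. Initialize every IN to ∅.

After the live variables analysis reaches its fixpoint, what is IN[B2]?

Fixpoint table:
  B0:  IN={a, e, f}  OUT={d, e, f}
  B1:  IN={d, e, f}  OUT={e, f}
  B2:  IN={e, f}  OUT={d, e, f}
  B3:  IN={d, e, f}  OUT={b, d, e, f}
  B4:  IN={b, d, e, f}  OUT={a, b, d, e, f}
  B5:  IN={a, b, f}  OUT={a, b, d, e, f}
  B6:  IN={a}  OUT={a, f}
  B7:  IN={a, f}  OUT={}

Merge at B2: OUT[B2] = IN[B3] = {d, e, f}
Applying B2's transfer function to that OUT value gives IN[B2] (row B2 above).

Answer: {e, f}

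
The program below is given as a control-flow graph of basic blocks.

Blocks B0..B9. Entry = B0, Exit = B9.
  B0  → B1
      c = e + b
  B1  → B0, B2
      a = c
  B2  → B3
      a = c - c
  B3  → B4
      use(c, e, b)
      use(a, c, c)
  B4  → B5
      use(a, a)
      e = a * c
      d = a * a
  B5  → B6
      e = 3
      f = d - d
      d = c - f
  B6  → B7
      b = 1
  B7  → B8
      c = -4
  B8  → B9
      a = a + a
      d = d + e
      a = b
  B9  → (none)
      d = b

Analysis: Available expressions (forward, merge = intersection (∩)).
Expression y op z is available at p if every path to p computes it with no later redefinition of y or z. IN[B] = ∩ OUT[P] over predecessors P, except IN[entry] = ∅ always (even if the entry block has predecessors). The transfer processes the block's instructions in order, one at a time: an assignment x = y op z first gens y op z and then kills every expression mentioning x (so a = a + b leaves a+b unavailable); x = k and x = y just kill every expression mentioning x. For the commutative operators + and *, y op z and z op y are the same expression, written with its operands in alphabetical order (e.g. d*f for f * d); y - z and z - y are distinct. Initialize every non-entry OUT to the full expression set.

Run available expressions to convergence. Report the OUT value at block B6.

Fixpoint table:
  B0: | IN={} | OUT={b+e}
  B1: | IN={b+e} | OUT={b+e}
  B2: | IN={b+e} | OUT={b+e, c-c}
  B3: | IN={b+e, c-c} | OUT={b+e, c-c}
  B4: | IN={b+e, c-c} | OUT={a*a, a*c, c-c}
  B5: | IN={a*a, a*c, c-c} | OUT={a*a, a*c, c-c, c-f}
  B6: | IN={a*a, a*c, c-c, c-f} | OUT={a*a, a*c, c-c, c-f}
  B7: | IN={a*a, a*c, c-c, c-f} | OUT={a*a}
  B8: | IN={a*a} | OUT={}
  B9: | IN={} | OUT={}

Merge at B6: IN[B6] = OUT[B5] = {a*a, a*c, c-c, c-f}
Applying B6's transfer function to that IN value gives OUT[B6] (row B6 above).

Answer: {a*a, a*c, c-c, c-f}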